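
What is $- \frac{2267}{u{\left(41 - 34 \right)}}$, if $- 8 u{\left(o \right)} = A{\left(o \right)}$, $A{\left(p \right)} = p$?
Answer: $\frac{18136}{7} \approx 2590.9$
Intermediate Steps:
$u{\left(o \right)} = - \frac{o}{8}$
$- \frac{2267}{u{\left(41 - 34 \right)}} = - \frac{2267}{\left(- \frac{1}{8}\right) \left(41 - 34\right)} = - \frac{2267}{\left(- \frac{1}{8}\right) 7} = - \frac{2267}{- \frac{7}{8}} = \left(-2267\right) \left(- \frac{8}{7}\right) = \frac{18136}{7}$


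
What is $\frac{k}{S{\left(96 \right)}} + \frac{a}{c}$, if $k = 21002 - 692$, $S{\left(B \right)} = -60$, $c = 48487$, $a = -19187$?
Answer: $- \frac{32864073}{96974} \approx -338.9$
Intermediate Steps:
$k = 20310$
$\frac{k}{S{\left(96 \right)}} + \frac{a}{c} = \frac{20310}{-60} - \frac{19187}{48487} = 20310 \left(- \frac{1}{60}\right) - \frac{19187}{48487} = - \frac{677}{2} - \frac{19187}{48487} = - \frac{32864073}{96974}$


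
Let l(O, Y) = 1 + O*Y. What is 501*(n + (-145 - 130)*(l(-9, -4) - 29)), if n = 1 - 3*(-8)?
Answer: -1089675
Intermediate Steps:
n = 25 (n = 1 + 24 = 25)
501*(n + (-145 - 130)*(l(-9, -4) - 29)) = 501*(25 + (-145 - 130)*((1 - 9*(-4)) - 29)) = 501*(25 - 275*((1 + 36) - 29)) = 501*(25 - 275*(37 - 29)) = 501*(25 - 275*8) = 501*(25 - 2200) = 501*(-2175) = -1089675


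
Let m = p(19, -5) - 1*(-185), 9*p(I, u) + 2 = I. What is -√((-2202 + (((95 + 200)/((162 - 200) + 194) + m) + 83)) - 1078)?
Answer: -I*√18302011/78 ≈ -54.847*I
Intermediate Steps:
p(I, u) = -2/9 + I/9
m = 1682/9 (m = (-2/9 + (⅑)*19) - 1*(-185) = (-2/9 + 19/9) + 185 = 17/9 + 185 = 1682/9 ≈ 186.89)
-√((-2202 + (((95 + 200)/((162 - 200) + 194) + m) + 83)) - 1078) = -√((-2202 + (((95 + 200)/((162 - 200) + 194) + 1682/9) + 83)) - 1078) = -√((-2202 + ((295/(-38 + 194) + 1682/9) + 83)) - 1078) = -√((-2202 + ((295/156 + 1682/9) + 83)) - 1078) = -√((-2202 + (88349/468 + 83)) - 1078) = -√((-2202 + 127193/468) - 1078) = -√(-903343/468 - 1078) = -√(-1407847/468) = -I*√18302011/78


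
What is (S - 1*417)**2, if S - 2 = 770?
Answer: 126025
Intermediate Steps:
S = 772 (S = 2 + 770 = 772)
(S - 1*417)**2 = (772 - 1*417)**2 = (772 - 417)**2 = 355**2 = 126025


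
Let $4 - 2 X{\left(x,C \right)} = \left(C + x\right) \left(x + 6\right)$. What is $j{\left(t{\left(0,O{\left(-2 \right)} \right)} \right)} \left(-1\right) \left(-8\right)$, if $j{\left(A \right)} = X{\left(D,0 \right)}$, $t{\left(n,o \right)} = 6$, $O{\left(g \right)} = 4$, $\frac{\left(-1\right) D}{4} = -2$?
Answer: $-432$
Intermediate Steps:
$D = 8$ ($D = \left(-4\right) \left(-2\right) = 8$)
$X{\left(x,C \right)} = 2 - \frac{\left(6 + x\right) \left(C + x\right)}{2}$ ($X{\left(x,C \right)} = 2 - \frac{\left(C + x\right) \left(x + 6\right)}{2} = 2 - \frac{\left(C + x\right) \left(6 + x\right)}{2} = 2 - \frac{\left(6 + x\right) \left(C + x\right)}{2}$)
$j{\left(A \right)} = -54$ ($j{\left(A \right)} = 2 - 0 - 24 - \frac{8^{2}}{2} - 0 \cdot 8 = 2 + 0 - 24 - 32 + 0 = -54$)
$j{\left(t{\left(0,O{\left(-2 \right)} \right)} \right)} \left(-1\right) \left(-8\right) = \left(-54\right) \left(-1\right) \left(-8\right) = 54 \left(-8\right) = -432$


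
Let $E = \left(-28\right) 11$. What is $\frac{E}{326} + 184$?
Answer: $\frac{29838}{163} \approx 183.06$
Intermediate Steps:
$E = -308$
$\frac{E}{326} + 184 = - \frac{308}{326} + 184 = \left(-308\right) \frac{1}{326} + 184 = - \frac{154}{163} + 184 = \frac{29838}{163}$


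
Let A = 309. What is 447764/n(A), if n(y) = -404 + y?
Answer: -447764/95 ≈ -4713.3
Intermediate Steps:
447764/n(A) = 447764/(-404 + 309) = 447764/(-95) = 447764*(-1/95) = -447764/95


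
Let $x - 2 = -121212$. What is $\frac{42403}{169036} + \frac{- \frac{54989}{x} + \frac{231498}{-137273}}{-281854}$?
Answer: $\frac{24857757542538285431}{99091636077947230690} \approx 0.25086$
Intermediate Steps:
$x = -121210$ ($x = 2 - 121212 = -121210$)
$\frac{42403}{169036} + \frac{- \frac{54989}{x} + \frac{231498}{-137273}}{-281854} = \frac{42403}{169036} + \frac{- \frac{54989}{-121210} + \frac{231498}{-137273}}{-281854} = 42403 \cdot \frac{1}{169036} + \left(\left(-54989\right) \left(- \frac{1}{121210}\right) + 231498 \left(- \frac{1}{137273}\right)\right) \left(- \frac{1}{281854}\right) = \frac{42403}{169036} + \left(\frac{54989}{121210} - \frac{231498}{137273}\right) \left(- \frac{1}{281854}\right) = \frac{42403}{169036} - - \frac{20511367583}{4689729339451820} = \frac{42403}{169036} + \frac{20511367583}{4689729339451820} = \frac{24857757542538285431}{99091636077947230690}$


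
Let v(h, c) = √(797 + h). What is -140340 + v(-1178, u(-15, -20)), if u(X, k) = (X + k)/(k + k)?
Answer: -140340 + I*√381 ≈ -1.4034e+5 + 19.519*I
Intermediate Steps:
u(X, k) = (X + k)/(2*k) (u(X, k) = (X + k)/((2*k)) = (X + k)*(1/(2*k)) = (X + k)/(2*k))
-140340 + v(-1178, u(-15, -20)) = -140340 + √(797 - 1178) = -140340 + √(-381) = -140340 + I*√381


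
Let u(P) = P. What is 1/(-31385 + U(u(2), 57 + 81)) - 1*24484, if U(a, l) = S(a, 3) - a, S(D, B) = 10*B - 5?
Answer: -767867209/31362 ≈ -24484.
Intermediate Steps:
S(D, B) = -5 + 10*B
U(a, l) = 25 - a (U(a, l) = (-5 + 10*3) - a = (-5 + 30) - a = 25 - a)
1/(-31385 + U(u(2), 57 + 81)) - 1*24484 = 1/(-31385 + (25 - 1*2)) - 1*24484 = 1/(-31385 + (25 - 2)) - 24484 = 1/(-31385 + 23) - 24484 = 1/(-31362) - 24484 = -1/31362 - 24484 = -767867209/31362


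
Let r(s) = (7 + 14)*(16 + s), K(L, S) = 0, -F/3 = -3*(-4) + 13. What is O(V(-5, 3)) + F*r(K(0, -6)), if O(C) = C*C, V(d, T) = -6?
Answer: -25164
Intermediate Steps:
F = -75 (F = -3*(-3*(-4) + 13) = -3*(12 + 13) = -3*25 = -75)
O(C) = C²
r(s) = 336 + 21*s (r(s) = 21*(16 + s) = 336 + 21*s)
O(V(-5, 3)) + F*r(K(0, -6)) = (-6)² - 75*(336 + 21*0) = 36 - 75*(336 + 0) = 36 - 75*336 = 36 - 25200 = -25164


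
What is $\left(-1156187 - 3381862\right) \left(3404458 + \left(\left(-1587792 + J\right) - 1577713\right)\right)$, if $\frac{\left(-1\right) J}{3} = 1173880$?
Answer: $14896994457663$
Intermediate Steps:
$J = -3521640$ ($J = \left(-3\right) 1173880 = -3521640$)
$\left(-1156187 - 3381862\right) \left(3404458 + \left(\left(-1587792 + J\right) - 1577713\right)\right) = \left(-1156187 - 3381862\right) \left(3404458 - 6687145\right) = - 4538049 \left(3404458 - 6687145\right) = \left(-4538049\right) \left(-3282687\right) = 14896994457663$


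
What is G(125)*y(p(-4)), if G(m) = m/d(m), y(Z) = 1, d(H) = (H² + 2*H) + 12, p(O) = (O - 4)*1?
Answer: 125/15887 ≈ 0.0078681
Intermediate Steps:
p(O) = -4 + O (p(O) = (-4 + O)*1 = -4 + O)
d(H) = 12 + H² + 2*H
G(m) = m/(12 + m² + 2*m)
G(125)*y(p(-4)) = (125/(12 + 125² + 2*125))*1 = (125/(12 + 15625 + 250))*1 = (125/15887)*1 = 125/15887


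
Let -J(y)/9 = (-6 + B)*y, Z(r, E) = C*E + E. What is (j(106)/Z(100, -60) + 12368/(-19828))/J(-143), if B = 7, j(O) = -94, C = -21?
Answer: -2088179/3827795400 ≈ -0.00054553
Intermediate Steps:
Z(r, E) = -20*E (Z(r, E) = -21*E + E = -20*E)
J(y) = -9*y (J(y) = -9*(-6 + 7)*y = -9*y)
(j(106)/Z(100, -60) + 12368/(-19828))/J(-143) = (-94/((-20*(-60))) + 12368/(-19828))/((-9*(-143))) = (-94/1200 + 12368*(-1/19828))/1287 = (-94*1/1200 - 3092/4957)*(1/1287) = (-47/600 - 3092/4957)*(1/1287) = -2088179/2974200*1/1287 = -2088179/3827795400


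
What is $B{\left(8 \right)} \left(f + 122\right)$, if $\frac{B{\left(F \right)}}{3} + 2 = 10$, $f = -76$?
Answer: $1104$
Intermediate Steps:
$B{\left(F \right)} = 24$ ($B{\left(F \right)} = -6 + 3 \cdot 10 = -6 + 30 = 24$)
$B{\left(8 \right)} \left(f + 122\right) = 24 \left(-76 + 122\right) = 24 \cdot 46 = 1104$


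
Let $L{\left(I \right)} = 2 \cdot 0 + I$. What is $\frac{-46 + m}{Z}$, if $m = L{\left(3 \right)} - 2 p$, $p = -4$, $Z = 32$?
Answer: $- \frac{35}{32} \approx -1.0938$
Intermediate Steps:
$L{\left(I \right)} = I$ ($L{\left(I \right)} = 0 + I = I$)
$m = 11$ ($m = 3 - -8 = 3 + 8 = 11$)
$\frac{-46 + m}{Z} = \frac{-46 + 11}{32} = \left(-35\right) \frac{1}{32} = - \frac{35}{32}$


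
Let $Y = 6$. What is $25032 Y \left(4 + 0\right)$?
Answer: $600768$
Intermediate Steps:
$25032 Y \left(4 + 0\right) = 25032 \cdot 6 \left(4 + 0\right) = 25032 \cdot 6 \cdot 4 = 25032 \cdot 24 = 600768$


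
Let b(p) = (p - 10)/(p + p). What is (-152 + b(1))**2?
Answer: 97969/4 ≈ 24492.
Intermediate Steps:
b(p) = (-10 + p)/(2*p) (b(p) = (-10 + p)/((2*p)) = (-10 + p)*(1/(2*p)) = (-10 + p)/(2*p))
(-152 + b(1))**2 = (-152 + (1/2)*(-10 + 1)/1)**2 = (-152 + (1/2)*1*(-9))**2 = (-152 - 9/2)**2 = (-313/2)**2 = 97969/4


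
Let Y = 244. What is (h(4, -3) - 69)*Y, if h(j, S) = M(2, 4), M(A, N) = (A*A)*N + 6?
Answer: -11468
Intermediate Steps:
M(A, N) = 6 + N*A² (M(A, N) = A²*N + 6 = N*A² + 6 = 6 + N*A²)
h(j, S) = 22 (h(j, S) = 6 + 4*2² = 6 + 4*4 = 6 + 16 = 22)
(h(4, -3) - 69)*Y = (22 - 69)*244 = -47*244 = -11468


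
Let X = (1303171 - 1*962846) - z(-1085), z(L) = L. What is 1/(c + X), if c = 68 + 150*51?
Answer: 1/349128 ≈ 2.8643e-6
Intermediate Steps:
X = 341410 (X = (1303171 - 1*962846) - 1*(-1085) = (1303171 - 962846) + 1085 = 340325 + 1085 = 341410)
c = 7718 (c = 68 + 7650 = 7718)
1/(c + X) = 1/(7718 + 341410) = 1/349128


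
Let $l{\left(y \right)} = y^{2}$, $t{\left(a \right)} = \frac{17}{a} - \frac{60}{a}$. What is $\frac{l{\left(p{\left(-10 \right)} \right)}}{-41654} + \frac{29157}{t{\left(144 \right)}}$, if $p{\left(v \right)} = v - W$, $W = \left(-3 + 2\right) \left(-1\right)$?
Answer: $- \frac{174888822835}{1791122} \approx -97642.0$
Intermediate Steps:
$W = 1$ ($W = \left(-1\right) \left(-1\right) = 1$)
$t{\left(a \right)} = - \frac{43}{a}$
$p{\left(v \right)} = -1 + v$ ($p{\left(v \right)} = v - 1 = -1 + v$)
$\frac{l{\left(p{\left(-10 \right)} \right)}}{-41654} + \frac{29157}{t{\left(144 \right)}} = \frac{\left(-1 - 10\right)^{2}}{-41654} + \frac{29157}{\left(-43\right) \frac{1}{144}} = \left(-11\right)^{2} \left(- \frac{1}{41654}\right) + \frac{29157}{\left(-43\right) \frac{1}{144}} = 121 \left(- \frac{1}{41654}\right) + \frac{29157}{- \frac{43}{144}} = - \frac{121}{41654} + 29157 \left(- \frac{144}{43}\right) = - \frac{121}{41654} - \frac{4198608}{43} = - \frac{174888822835}{1791122}$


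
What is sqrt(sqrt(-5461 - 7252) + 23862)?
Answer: sqrt(23862 + I*sqrt(12713)) ≈ 154.47 + 0.365*I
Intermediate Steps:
sqrt(sqrt(-5461 - 7252) + 23862) = sqrt(sqrt(-12713) + 23862) = sqrt(I*sqrt(12713) + 23862) = sqrt(23862 + I*sqrt(12713))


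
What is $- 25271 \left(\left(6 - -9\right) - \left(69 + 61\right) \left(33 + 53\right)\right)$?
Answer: $282150715$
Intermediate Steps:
$- 25271 \left(\left(6 - -9\right) - \left(69 + 61\right) \left(33 + 53\right)\right) = - 25271 \left(\left(6 + 9\right) - 130 \cdot 86\right) = - 25271 \left(15 - 11180\right) = \left(-25271\right) \left(-11165\right) = 282150715$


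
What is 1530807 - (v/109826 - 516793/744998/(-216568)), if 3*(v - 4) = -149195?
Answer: 40688004048070118530301/26579439480848496 ≈ 1.5308e+6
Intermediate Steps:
v = -149183/3 (v = 4 + (⅓)*(-149195) = 4 - 149195/3 = -149183/3 ≈ -49728.)
1530807 - (v/109826 - 516793/744998/(-216568)) = 1530807 - (-149183/3/109826 - 516793/744998/(-216568)) = 1530807 - (-149183/3*1/109826 - 516793*1/744998*(-1/216568)) = 1530807 - (-149183/329478 - 516793/744998*(-1/216568)) = 1530807 - (-149183/329478 + 516793/161342726864) = 1530807 - 1*(-12034710874914029/26579439480848496) = 1530807 + 12034710874914029/26579439480848496 = 40688004048070118530301/26579439480848496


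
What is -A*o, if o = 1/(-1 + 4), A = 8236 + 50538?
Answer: -58774/3 ≈ -19591.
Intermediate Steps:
A = 58774
o = ⅓ (o = 1/3 = ⅓ ≈ 0.33333)
-A*o = -58774/3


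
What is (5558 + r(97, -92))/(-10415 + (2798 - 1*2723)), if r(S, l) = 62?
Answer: -281/517 ≈ -0.54352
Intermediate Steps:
(5558 + r(97, -92))/(-10415 + (2798 - 1*2723)) = (5558 + 62)/(-10415 + (2798 - 1*2723)) = 5620/(-10415 + (2798 - 2723)) = 5620/(-10415 + 75) = 5620/(-10340) = 5620*(-1/10340) = -281/517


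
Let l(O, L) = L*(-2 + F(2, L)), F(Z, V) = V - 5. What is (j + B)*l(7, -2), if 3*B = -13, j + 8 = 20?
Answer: 138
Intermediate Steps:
F(Z, V) = -5 + V
j = 12 (j = -8 + 20 = 12)
B = -13/3 (B = (1/3)*(-13) = -13/3 ≈ -4.3333)
l(O, L) = L*(-7 + L) (l(O, L) = L*(-2 + (-5 + L)) = L*(-7 + L))
(j + B)*l(7, -2) = (12 - 13/3)*(-2*(-7 - 2)) = 23*(-2*(-9))/3 = (23/3)*18 = 138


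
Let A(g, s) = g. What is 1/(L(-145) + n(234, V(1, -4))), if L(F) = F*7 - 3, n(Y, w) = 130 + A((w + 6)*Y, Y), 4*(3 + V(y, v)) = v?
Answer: -1/420 ≈ -0.0023810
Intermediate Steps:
V(y, v) = -3 + v/4
n(Y, w) = 130 + Y*(6 + w) (n(Y, w) = 130 + (w + 6)*Y = 130 + (6 + w)*Y = 130 + Y*(6 + w))
L(F) = -3 + 7*F (L(F) = 7*F - 3 = -3 + 7*F)
1/(L(-145) + n(234, V(1, -4))) = 1/((-3 + 7*(-145)) + (130 + 234*(6 + (-3 + (¼)*(-4))))) = 1/((-3 - 1015) + (130 + 234*(6 + (-3 - 1)))) = 1/(-1018 + (130 + 234*(6 - 4))) = 1/(-1018 + (130 + 234*2)) = 1/(-1018 + (130 + 468)) = 1/(-1018 + 598) = 1/(-420) = -1/420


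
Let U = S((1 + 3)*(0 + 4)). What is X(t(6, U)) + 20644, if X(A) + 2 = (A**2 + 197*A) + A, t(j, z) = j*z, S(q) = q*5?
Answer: 346082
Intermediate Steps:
S(q) = 5*q
U = 80 (U = 5*((1 + 3)*(0 + 4)) = 5*(4*4) = 5*16 = 80)
X(A) = -2 + A**2 + 198*A (X(A) = -2 + ((A**2 + 197*A) + A) = -2 + (A**2 + 198*A) = -2 + A**2 + 198*A)
X(t(6, U)) + 20644 = (-2 + (6*80)**2 + 198*(6*80)) + 20644 = (-2 + 480**2 + 198*480) + 20644 = (-2 + 230400 + 95040) + 20644 = 325438 + 20644 = 346082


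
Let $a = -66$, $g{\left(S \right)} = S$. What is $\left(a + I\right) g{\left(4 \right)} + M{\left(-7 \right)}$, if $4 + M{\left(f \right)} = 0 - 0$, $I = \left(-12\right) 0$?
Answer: $-268$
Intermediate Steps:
$I = 0$
$M{\left(f \right)} = -4$ ($M{\left(f \right)} = -4 + \left(0 - 0\right) = -4 + \left(0 + 0\right) = -4 + 0 = -4$)
$\left(a + I\right) g{\left(4 \right)} + M{\left(-7 \right)} = \left(-66 + 0\right) 4 - 4 = \left(-66\right) 4 - 4 = -264 - 4 = -268$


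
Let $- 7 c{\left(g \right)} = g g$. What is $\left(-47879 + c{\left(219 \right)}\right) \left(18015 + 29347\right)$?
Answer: $-2592149324$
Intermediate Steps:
$c{\left(g \right)} = - \frac{g^{2}}{7}$ ($c{\left(g \right)} = - \frac{g g}{7} = - \frac{g^{2}}{7}$)
$\left(-47879 + c{\left(219 \right)}\right) \left(18015 + 29347\right) = \left(-47879 - \frac{219^{2}}{7}\right) \left(18015 + 29347\right) = \left(-47879 - \frac{47961}{7}\right) 47362 = \left(- \frac{383114}{7}\right) 47362 = -2592149324$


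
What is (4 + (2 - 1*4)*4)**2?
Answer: 16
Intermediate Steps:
(4 + (2 - 1*4)*4)**2 = (4 + (2 - 4)*4)**2 = (4 - 2*4)**2 = (4 - 8)**2 = (-4)**2 = 16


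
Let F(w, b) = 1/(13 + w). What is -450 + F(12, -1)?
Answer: -11249/25 ≈ -449.96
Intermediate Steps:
-450 + F(12, -1) = -450 + 1/(13 + 12) = -450 + 1/25 = -11249/25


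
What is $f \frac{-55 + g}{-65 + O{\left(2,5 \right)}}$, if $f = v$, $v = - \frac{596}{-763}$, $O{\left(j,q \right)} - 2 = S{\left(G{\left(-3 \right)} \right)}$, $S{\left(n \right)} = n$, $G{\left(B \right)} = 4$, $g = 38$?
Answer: $\frac{10132}{45017} \approx 0.22507$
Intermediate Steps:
$O{\left(j,q \right)} = 6$ ($O{\left(j,q \right)} = 2 + 4 = 6$)
$v = \frac{596}{763}$ ($v = \left(-596\right) \left(- \frac{1}{763}\right) = \frac{596}{763} \approx 0.78113$)
$f = \frac{596}{763} \approx 0.78113$
$f \frac{-55 + g}{-65 + O{\left(2,5 \right)}} = \frac{596 \frac{-55 + 38}{-65 + 6}}{763} = \frac{596 \left(- \frac{17}{-59}\right)}{763} = \frac{596 \left(\left(-17\right) \left(- \frac{1}{59}\right)\right)}{763} = \frac{596}{763} \cdot \frac{17}{59} = \frac{10132}{45017}$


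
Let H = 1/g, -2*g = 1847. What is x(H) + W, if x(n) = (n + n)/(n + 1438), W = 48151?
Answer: 31972071395/663996 ≈ 48151.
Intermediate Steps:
g = -1847/2 (g = -1/2*1847 = -1847/2 ≈ -923.50)
H = -2/1847 (H = 1/(-1847/2) = -2/1847 ≈ -0.0010828)
x(n) = 2*n/(1438 + n) (x(n) = (2*n)/(1438 + n) = 2*n/(1438 + n))
x(H) + W = 2*(-2/1847)/(1438 - 2/1847) + 48151 = 2*(-2/1847)/(2655984/1847) + 48151 = 2*(-2/1847)*(1847/2655984) + 48151 = -1/663996 + 48151 = 31972071395/663996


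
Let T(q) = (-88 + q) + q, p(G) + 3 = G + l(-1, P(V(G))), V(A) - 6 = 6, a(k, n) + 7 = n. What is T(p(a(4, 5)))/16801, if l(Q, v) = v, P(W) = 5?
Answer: -88/16801 ≈ -0.0052378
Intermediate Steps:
a(k, n) = -7 + n
V(A) = 12 (V(A) = 6 + 6 = 12)
p(G) = 2 + G (p(G) = -3 + (G + 5) = -3 + (5 + G) = 2 + G)
T(q) = -88 + 2*q
T(p(a(4, 5)))/16801 = (-88 + 2*(2 + (-7 + 5)))/16801 = (-88 + 2*(2 - 2))*(1/16801) = (-88 + 2*0)*(1/16801) = (-88 + 0)*(1/16801) = -88*1/16801 = -88/16801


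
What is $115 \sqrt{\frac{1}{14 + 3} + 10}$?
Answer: $\frac{345 \sqrt{323}}{17} \approx 364.73$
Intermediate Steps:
$115 \sqrt{\frac{1}{14 + 3} + 10} = 115 \sqrt{\frac{1}{17} + 10} = 115 \sqrt{\frac{171}{17}} = 115 \frac{3 \sqrt{323}}{17} = \frac{345 \sqrt{323}}{17}$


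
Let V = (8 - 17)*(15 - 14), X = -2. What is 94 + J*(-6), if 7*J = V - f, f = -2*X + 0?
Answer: 736/7 ≈ 105.14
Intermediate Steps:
f = 4 (f = -2*(-2) + 0 = 4 + 0 = 4)
V = -9 (V = -9*1 = -9)
J = -13/7 (J = (-9 - 1*4)/7 = (-9 - 4)/7 = (⅐)*(-13) = -13/7 ≈ -1.8571)
94 + J*(-6) = 94 - 13/7*(-6) = 94 + 78/7 = 736/7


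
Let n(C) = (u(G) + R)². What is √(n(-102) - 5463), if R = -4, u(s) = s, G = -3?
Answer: I*√5414 ≈ 73.58*I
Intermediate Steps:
n(C) = 49 (n(C) = (-3 - 4)² = (-7)² = 49)
√(n(-102) - 5463) = √(49 - 5463) = √(-5414) = I*√5414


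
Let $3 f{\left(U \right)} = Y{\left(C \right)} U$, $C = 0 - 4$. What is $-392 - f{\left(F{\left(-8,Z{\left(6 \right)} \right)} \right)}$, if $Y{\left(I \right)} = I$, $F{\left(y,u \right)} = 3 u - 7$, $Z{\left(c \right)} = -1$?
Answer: $- \frac{1216}{3} \approx -405.33$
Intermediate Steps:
$C = -4$ ($C = 0 - 4 = -4$)
$F{\left(y,u \right)} = -7 + 3 u$
$f{\left(U \right)} = - \frac{4 U}{3}$ ($f{\left(U \right)} = \frac{\left(-4\right) U}{3} = - \frac{4 U}{3}$)
$-392 - f{\left(F{\left(-8,Z{\left(6 \right)} \right)} \right)} = -392 - - \frac{4 \left(-7 + 3 \left(-1\right)\right)}{3} = -392 - - \frac{4 \left(-7 - 3\right)}{3} = -392 - \left(- \frac{4}{3}\right) \left(-10\right) = -392 - \frac{40}{3} = - \frac{1216}{3}$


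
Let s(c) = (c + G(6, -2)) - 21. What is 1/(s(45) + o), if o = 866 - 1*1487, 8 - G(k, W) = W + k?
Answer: -1/593 ≈ -0.0016863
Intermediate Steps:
G(k, W) = 8 - W - k (G(k, W) = 8 - (W + k) = 8 + (-W - k) = 8 - W - k)
s(c) = -17 + c (s(c) = (c + (8 - 1*(-2) - 1*6)) - 21 = (c + (8 + 2 - 6)) - 21 = (c + 4) - 21 = (4 + c) - 21 = -17 + c)
o = -621 (o = 866 - 1487 = -621)
1/(s(45) + o) = 1/((-17 + 45) - 621) = 1/(28 - 621) = 1/(-593) = -1/593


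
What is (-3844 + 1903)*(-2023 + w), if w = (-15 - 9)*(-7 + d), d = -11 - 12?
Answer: 2529123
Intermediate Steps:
d = -23
w = 720 (w = (-15 - 9)*(-7 - 23) = -24*(-30) = 720)
(-3844 + 1903)*(-2023 + w) = (-3844 + 1903)*(-2023 + 720) = -1941*(-1303) = 2529123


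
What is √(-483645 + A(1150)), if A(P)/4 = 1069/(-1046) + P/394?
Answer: I*√5133998285977711/103031 ≈ 695.44*I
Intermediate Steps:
A(P) = -2138/523 + 2*P/197 (A(P) = 4*(1069/(-1046) + P/394) = 4*(1069*(-1/1046) + P*(1/394)) = 4*(-1069/1046 + P/394) = -2138/523 + 2*P/197)
√(-483645 + A(1150)) = √(-483645 + (-2138/523 + (2/197)*1150)) = √(-483645 + (-2138/523 + 2300/197)) = √(-483645 + 781714/103031) = √(-49829646281/103031) = I*√5133998285977711/103031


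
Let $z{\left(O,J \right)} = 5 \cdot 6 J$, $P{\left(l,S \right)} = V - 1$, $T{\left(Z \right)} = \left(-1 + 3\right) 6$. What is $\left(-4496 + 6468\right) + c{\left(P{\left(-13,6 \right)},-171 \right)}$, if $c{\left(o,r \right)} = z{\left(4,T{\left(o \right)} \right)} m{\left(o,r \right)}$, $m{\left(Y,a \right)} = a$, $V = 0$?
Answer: $-59588$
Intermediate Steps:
$T{\left(Z \right)} = 12$ ($T{\left(Z \right)} = 2 \cdot 6 = 12$)
$P{\left(l,S \right)} = -1$ ($P{\left(l,S \right)} = 0 - 1 = -1$)
$z{\left(O,J \right)} = 30 J$
$c{\left(o,r \right)} = 360 r$ ($c{\left(o,r \right)} = 30 \cdot 12 r = 360 r$)
$\left(-4496 + 6468\right) + c{\left(P{\left(-13,6 \right)},-171 \right)} = \left(-4496 + 6468\right) + 360 \left(-171\right) = 1972 - 61560 = -59588$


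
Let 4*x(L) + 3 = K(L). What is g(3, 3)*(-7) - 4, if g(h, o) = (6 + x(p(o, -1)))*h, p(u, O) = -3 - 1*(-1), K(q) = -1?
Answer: -109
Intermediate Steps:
p(u, O) = -2 (p(u, O) = -3 + 1 = -2)
x(L) = -1 (x(L) = -¾ + (¼)*(-1) = -¾ - ¼ = -1)
g(h, o) = 5*h (g(h, o) = (6 - 1)*h = 5*h)
g(3, 3)*(-7) - 4 = (5*3)*(-7) - 4 = 15*(-7) - 4 = -105 - 4 = -109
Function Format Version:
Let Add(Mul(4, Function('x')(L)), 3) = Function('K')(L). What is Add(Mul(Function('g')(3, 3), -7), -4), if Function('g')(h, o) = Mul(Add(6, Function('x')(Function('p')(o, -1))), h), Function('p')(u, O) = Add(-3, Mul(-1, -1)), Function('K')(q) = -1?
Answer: -109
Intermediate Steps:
Function('p')(u, O) = -2 (Function('p')(u, O) = Add(-3, 1) = -2)
Function('x')(L) = -1 (Function('x')(L) = Add(Rational(-3, 4), Mul(Rational(1, 4), -1)) = Add(Rational(-3, 4), Rational(-1, 4)) = -1)
Function('g')(h, o) = Mul(5, h) (Function('g')(h, o) = Mul(Add(6, -1), h) = Mul(5, h))
Add(Mul(Function('g')(3, 3), -7), -4) = Add(Mul(Mul(5, 3), -7), -4) = Add(Mul(15, -7), -4) = Add(-105, -4) = -109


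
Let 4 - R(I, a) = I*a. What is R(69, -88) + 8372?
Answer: 14448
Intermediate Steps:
R(I, a) = 4 - I*a
R(69, -88) + 8372 = (4 - 1*69*(-88)) + 8372 = (4 + 6072) + 8372 = 6076 + 8372 = 14448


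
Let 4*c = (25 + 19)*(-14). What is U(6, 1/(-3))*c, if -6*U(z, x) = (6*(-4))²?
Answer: 14784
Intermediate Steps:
c = -154 (c = ((25 + 19)*(-14))/4 = (44*(-14))/4 = (¼)*(-616) = -154)
U(z, x) = -96 (U(z, x) = -(6*(-4))²/6 = -⅙*(-24)² = -⅙*576 = -96)
U(6, 1/(-3))*c = -96*(-154) = 14784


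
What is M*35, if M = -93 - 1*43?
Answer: -4760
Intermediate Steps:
M = -136 (M = -93 - 43 = -136)
M*35 = -136*35 = -4760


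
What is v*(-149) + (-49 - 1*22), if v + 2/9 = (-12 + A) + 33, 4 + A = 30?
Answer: -63368/9 ≈ -7040.9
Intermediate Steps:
A = 26 (A = -4 + 30 = 26)
v = 421/9 (v = -2/9 + ((-12 + 26) + 33) = -2/9 + (14 + 33) = -2/9 + 47 = 421/9 ≈ 46.778)
v*(-149) + (-49 - 1*22) = (421/9)*(-149) + (-49 - 1*22) = -62729/9 + (-49 - 22) = -62729/9 - 71 = -63368/9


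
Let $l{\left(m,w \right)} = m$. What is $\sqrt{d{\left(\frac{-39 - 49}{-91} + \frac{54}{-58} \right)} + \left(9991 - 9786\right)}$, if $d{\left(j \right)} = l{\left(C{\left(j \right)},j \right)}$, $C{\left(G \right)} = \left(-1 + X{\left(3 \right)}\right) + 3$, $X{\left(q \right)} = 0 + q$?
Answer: $\sqrt{210} \approx 14.491$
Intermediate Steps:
$X{\left(q \right)} = q$
$C{\left(G \right)} = 5$ ($C{\left(G \right)} = \left(-1 + 3\right) + 3 = 2 + 3 = 5$)
$d{\left(j \right)} = 5$
$\sqrt{d{\left(\frac{-39 - 49}{-91} + \frac{54}{-58} \right)} + \left(9991 - 9786\right)} = \sqrt{5 + \left(9991 - 9786\right)} = \sqrt{5 + 205} = \sqrt{210}$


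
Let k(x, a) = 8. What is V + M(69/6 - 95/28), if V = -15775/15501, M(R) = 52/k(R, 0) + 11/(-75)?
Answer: 1378467/258350 ≈ 5.3357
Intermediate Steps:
M(R) = 953/150 (M(R) = 52/8 + 11/(-75) = 52*(1/8) + 11*(-1/75) = 13/2 - 11/75 = 953/150)
V = -15775/15501 (V = -15775*1/15501 = -15775/15501 ≈ -1.0177)
V + M(69/6 - 95/28) = -15775/15501 + 953/150 = 1378467/258350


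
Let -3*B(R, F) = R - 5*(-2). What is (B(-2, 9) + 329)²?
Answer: 958441/9 ≈ 1.0649e+5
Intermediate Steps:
B(R, F) = -10/3 - R/3 (B(R, F) = -(R - 5*(-2))/3 = -(R + 10)/3 = -(10 + R)/3 = -10/3 - R/3)
(B(-2, 9) + 329)² = ((-10/3 - ⅓*(-2)) + 329)² = ((-10/3 + ⅔) + 329)² = (-8/3 + 329)² = (979/3)² = 958441/9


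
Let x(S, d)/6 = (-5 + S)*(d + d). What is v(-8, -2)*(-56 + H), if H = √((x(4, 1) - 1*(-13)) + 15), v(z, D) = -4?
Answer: 208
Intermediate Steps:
x(S, d) = 12*d*(-5 + S) (x(S, d) = 6*((-5 + S)*(d + d)) = 6*((-5 + S)*(2*d)) = 6*(2*d*(-5 + S)) = 12*d*(-5 + S))
H = 4 (H = √((12*1*(-5 + 4) - 1*(-13)) + 15) = √((12*1*(-1) + 13) + 15) = √((-12 + 13) + 15) = √(1 + 15) = √16 = 4)
v(-8, -2)*(-56 + H) = -4*(-56 + 4) = -4*(-52) = 208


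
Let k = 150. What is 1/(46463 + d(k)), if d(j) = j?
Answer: 1/46613 ≈ 2.1453e-5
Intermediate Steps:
1/(46463 + d(k)) = 1/(46463 + 150) = 1/46613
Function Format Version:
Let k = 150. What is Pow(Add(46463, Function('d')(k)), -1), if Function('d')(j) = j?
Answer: Rational(1, 46613) ≈ 2.1453e-5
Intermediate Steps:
Pow(Add(46463, Function('d')(k)), -1) = Pow(Add(46463, 150), -1) = Pow(46613, -1) = Rational(1, 46613)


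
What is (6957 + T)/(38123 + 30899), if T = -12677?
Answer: -2860/34511 ≈ -0.082872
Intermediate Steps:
(6957 + T)/(38123 + 30899) = (6957 - 12677)/(38123 + 30899) = -5720/69022 = -5720*1/69022 = -2860/34511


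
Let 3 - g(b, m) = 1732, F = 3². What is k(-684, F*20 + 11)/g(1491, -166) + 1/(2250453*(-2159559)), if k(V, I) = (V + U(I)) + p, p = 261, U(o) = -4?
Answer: 15603113044400/63179818392951 ≈ 0.24696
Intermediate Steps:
F = 9
g(b, m) = -1729 (g(b, m) = 3 - 1*1732 = 3 - 1732 = -1729)
k(V, I) = 257 + V (k(V, I) = (V - 4) + 261 = (-4 + V) + 261 = 257 + V)
k(-684, F*20 + 11)/g(1491, -166) + 1/(2250453*(-2159559)) = (257 - 684)/(-1729) + 1/(2250453*(-2159559)) = -427*(-1/1729) + (1/2250453)*(-1/2159559) = 61/247 - 1/4859986030227 = 15603113044400/63179818392951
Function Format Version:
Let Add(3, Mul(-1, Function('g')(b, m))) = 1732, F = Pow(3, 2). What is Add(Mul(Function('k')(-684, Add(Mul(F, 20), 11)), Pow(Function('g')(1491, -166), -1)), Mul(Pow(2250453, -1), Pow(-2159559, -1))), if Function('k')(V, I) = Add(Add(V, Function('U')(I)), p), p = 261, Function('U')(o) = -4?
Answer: Rational(15603113044400, 63179818392951) ≈ 0.24696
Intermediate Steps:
F = 9
Function('g')(b, m) = -1729 (Function('g')(b, m) = Add(3, Mul(-1, 1732)) = Add(3, -1732) = -1729)
Function('k')(V, I) = Add(257, V) (Function('k')(V, I) = Add(Add(V, -4), 261) = Add(Add(-4, V), 261) = Add(257, V))
Add(Mul(Function('k')(-684, Add(Mul(F, 20), 11)), Pow(Function('g')(1491, -166), -1)), Mul(Pow(2250453, -1), Pow(-2159559, -1))) = Add(Mul(Add(257, -684), Pow(-1729, -1)), Mul(Pow(2250453, -1), Pow(-2159559, -1))) = Add(Mul(-427, Rational(-1, 1729)), Mul(Rational(1, 2250453), Rational(-1, 2159559))) = Add(Rational(61, 247), Rational(-1, 4859986030227)) = Rational(15603113044400, 63179818392951)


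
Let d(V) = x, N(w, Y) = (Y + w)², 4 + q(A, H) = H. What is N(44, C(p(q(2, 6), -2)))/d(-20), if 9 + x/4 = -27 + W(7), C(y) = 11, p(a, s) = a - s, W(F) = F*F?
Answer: 3025/52 ≈ 58.173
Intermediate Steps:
W(F) = F²
q(A, H) = -4 + H
x = 52 (x = -36 + 4*(-27 + 7²) = -36 + 4*(-27 + 49) = -36 + 4*22 = -36 + 88 = 52)
d(V) = 52
N(44, C(p(q(2, 6), -2)))/d(-20) = (11 + 44)²/52 = 55²*(1/52) = 3025*(1/52) = 3025/52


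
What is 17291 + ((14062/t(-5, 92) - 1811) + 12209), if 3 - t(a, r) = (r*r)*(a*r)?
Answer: 107805557289/3893443 ≈ 27689.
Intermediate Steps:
t(a, r) = 3 - a*r³ (t(a, r) = 3 - r*r*a*r = 3 - r²*a*r = 3 - a*r³)
17291 + ((14062/t(-5, 92) - 1811) + 12209) = 17291 + ((14062/(3 - 1*(-5)*92³) - 1811) + 12209) = 17291 + ((14062/(3 - 1*(-5)*778688) - 1811) + 12209) = 17291 + ((14062/(3 + 3893440) - 1811) + 12209) = 17291 + ((14062/3893443 - 1811) + 12209) = 17291 + (-7051011211/3893443 + 12209) = 17291 + 40484034376/3893443 = 107805557289/3893443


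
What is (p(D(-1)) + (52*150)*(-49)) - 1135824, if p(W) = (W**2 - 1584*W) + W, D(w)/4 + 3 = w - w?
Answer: -1498884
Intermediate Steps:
D(w) = -12 (D(w) = -12 + 4*(w - w) = -12 + 4*0 = -12 + 0 = -12)
p(W) = W**2 - 1583*W
(p(D(-1)) + (52*150)*(-49)) - 1135824 = (-12*(-1583 - 12) + (52*150)*(-49)) - 1135824 = (-12*(-1595) + 7800*(-49)) - 1135824 = (19140 - 382200) - 1135824 = -363060 - 1135824 = -1498884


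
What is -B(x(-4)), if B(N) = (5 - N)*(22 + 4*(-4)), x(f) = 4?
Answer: -6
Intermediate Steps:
B(N) = 30 - 6*N (B(N) = (5 - N)*(22 - 16) = (5 - N)*6 = 30 - 6*N)
-B(x(-4)) = -(30 - 6*4) = -(30 - 24) = -1*6 = -6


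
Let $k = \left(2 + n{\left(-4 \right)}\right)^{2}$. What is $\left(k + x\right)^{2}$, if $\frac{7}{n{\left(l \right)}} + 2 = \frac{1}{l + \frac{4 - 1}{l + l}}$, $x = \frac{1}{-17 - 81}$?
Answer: $\frac{148291997569}{88873149456} \approx 1.6686$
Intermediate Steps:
$x = - \frac{1}{98}$ ($x = \frac{1}{-98} = - \frac{1}{98} \approx -0.010204$)
$n{\left(l \right)} = \frac{7}{-2 + \frac{1}{l + \frac{3}{2 l}}}$ ($n{\left(l \right)} = \frac{7}{-2 + \frac{1}{l + \frac{4 - 1}{l + l}}} = \frac{7}{-2 + \frac{1}{l + \frac{3}{2 l}}}$)
$k = \frac{7921}{6084}$ ($k = \left(2 + \frac{7 \left(-3 - 2 \left(-4\right)^{2}\right)}{2 \left(3 - -4 + 2 \left(-4\right)^{2}\right)}\right)^{2} = \left(2 + \frac{7 \left(-3 - 32\right)}{2 \left(3 + 4 + 2 \cdot 16\right)}\right)^{2} = \left(2 + \frac{7 \left(-3 - 32\right)}{2 \left(3 + 4 + 32\right)}\right)^{2} = \left(2 + \frac{7}{2} \cdot \frac{1}{39} \left(-35\right)\right)^{2} = \left(2 - \frac{245}{78}\right)^{2} = \left(- \frac{89}{78}\right)^{2} = \frac{7921}{6084} \approx 1.3019$)
$\left(k + x\right)^{2} = \left(\frac{7921}{6084} - \frac{1}{98}\right)^{2} = \left(\frac{385087}{298116}\right)^{2} = \frac{148291997569}{88873149456}$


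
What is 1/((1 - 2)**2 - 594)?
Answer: -1/593 ≈ -0.0016863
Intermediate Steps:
1/((1 - 2)**2 - 594) = 1/((-1)**2 - 594) = 1/(1 - 594) = 1/(-593) = -1/593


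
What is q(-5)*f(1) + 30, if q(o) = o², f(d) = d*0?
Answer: 30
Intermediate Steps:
f(d) = 0
q(-5)*f(1) + 30 = (-5)²*0 + 30 = 25*0 + 30 = 0 + 30 = 30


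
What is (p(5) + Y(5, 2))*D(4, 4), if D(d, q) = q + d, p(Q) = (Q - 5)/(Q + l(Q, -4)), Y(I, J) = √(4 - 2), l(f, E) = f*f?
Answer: 8*√2 ≈ 11.314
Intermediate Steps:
l(f, E) = f²
Y(I, J) = √2
p(Q) = (-5 + Q)/(Q + Q²) (p(Q) = (Q - 5)/(Q + Q²) = (-5 + Q)/(Q + Q²))
D(d, q) = d + q
(p(5) + Y(5, 2))*D(4, 4) = ((-5 + 5)/(5*(1 + 5)) + √2)*(4 + 4) = ((⅕)*0/6 + √2)*8 = ((⅕)*(⅙)*0 + √2)*8 = (0 + √2)*8 = √2*8 = 8*√2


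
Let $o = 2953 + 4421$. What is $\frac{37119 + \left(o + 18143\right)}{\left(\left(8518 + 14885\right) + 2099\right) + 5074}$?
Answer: $\frac{2237}{1092} \approx 2.0485$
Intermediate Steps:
$o = 7374$
$\frac{37119 + \left(o + 18143\right)}{\left(\left(8518 + 14885\right) + 2099\right) + 5074} = \frac{37119 + \left(7374 + 18143\right)}{\left(\left(8518 + 14885\right) + 2099\right) + 5074} = \frac{37119 + 25517}{\left(23403 + 2099\right) + 5074} = \frac{62636}{25502 + 5074} = \frac{62636}{30576} = 62636 \cdot \frac{1}{30576} = \frac{2237}{1092}$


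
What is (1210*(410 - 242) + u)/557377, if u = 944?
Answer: 204224/557377 ≈ 0.36640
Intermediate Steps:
(1210*(410 - 242) + u)/557377 = (1210*(410 - 242) + 944)/557377 = (1210*168 + 944)*(1/557377) = (203280 + 944)*(1/557377) = 204224*(1/557377) = 204224/557377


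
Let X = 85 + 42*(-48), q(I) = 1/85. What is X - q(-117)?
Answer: -164136/85 ≈ -1931.0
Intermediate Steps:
q(I) = 1/85
X = -1931 (X = 85 - 2016 = -1931)
X - q(-117) = -1931 - 1*1/85 = -1931 - 1/85 = -164136/85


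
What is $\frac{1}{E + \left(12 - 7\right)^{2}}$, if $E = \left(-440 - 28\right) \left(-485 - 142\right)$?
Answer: $\frac{1}{293461} \approx 3.4076 \cdot 10^{-6}$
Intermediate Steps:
$E = 293436$ ($E = \left(-468\right) \left(-627\right) = 293436$)
$\frac{1}{E + \left(12 - 7\right)^{2}} = \frac{1}{293436 + \left(12 - 7\right)^{2}} = \frac{1}{293436 + 5^{2}} = \frac{1}{293436 + 25} = \frac{1}{293461}$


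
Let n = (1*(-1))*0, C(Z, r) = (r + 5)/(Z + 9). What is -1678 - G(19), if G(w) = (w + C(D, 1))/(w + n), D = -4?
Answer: -159511/95 ≈ -1679.1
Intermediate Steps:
C(Z, r) = (5 + r)/(9 + Z)
n = 0 (n = -1*0 = 0)
G(w) = (6/5 + w)/w (G(w) = (w + (5 + 1)/(9 - 4))/(w + 0) = (w + 6/5)/w = (6/5 + w)/w)
-1678 - G(19) = -1678 - (6/5 + 19)/19 = -1678 - 101/(19*5) = -1678 - 1*101/95 = -1678 - 101/95 = -159511/95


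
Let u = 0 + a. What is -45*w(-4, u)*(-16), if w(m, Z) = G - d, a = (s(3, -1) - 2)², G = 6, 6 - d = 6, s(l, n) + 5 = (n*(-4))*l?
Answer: 4320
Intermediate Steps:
s(l, n) = -5 - 4*l*n (s(l, n) = -5 + (n*(-4))*l = -5 + (-4*n)*l = -5 - 4*l*n)
d = 0 (d = 6 - 1*6 = 6 - 6 = 0)
a = 25 (a = ((-5 - 4*3*(-1)) - 2)² = ((-5 + 12) - 2)² = (7 - 2)² = 5² = 25)
u = 25 (u = 0 + 25 = 25)
w(m, Z) = 6 (w(m, Z) = 6 - 1*0 = 6 + 0 = 6)
-45*w(-4, u)*(-16) = -45*6*(-16) = -270*(-16) = 4320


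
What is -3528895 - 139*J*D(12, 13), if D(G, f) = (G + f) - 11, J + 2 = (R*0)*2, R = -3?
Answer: -3525003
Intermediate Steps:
J = -2 (J = -2 - 3*0*2 = -2 + 0*2 = -2 + 0 = -2)
D(G, f) = -11 + G + f
-3528895 - 139*J*D(12, 13) = -3528895 - 139*(-2)*(-11 + 12 + 13) = -3528895 - (-278)*14 = -3528895 - 1*(-3892) = -3528895 + 3892 = -3525003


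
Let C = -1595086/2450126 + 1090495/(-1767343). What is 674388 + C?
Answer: 1460119108740183858/2165106517609 ≈ 6.7439e+5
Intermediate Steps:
C = -2745457114434/2165106517609 (C = -1595086*1/2450126 + 1090495*(-1/1767343) = -797543/1225063 - 1090495/1767343 = -2745457114434/2165106517609 ≈ -1.2680)
674388 + C = 674388 - 2745457114434/2165106517609 = 1460119108740183858/2165106517609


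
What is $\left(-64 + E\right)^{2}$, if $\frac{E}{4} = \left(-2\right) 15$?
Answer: $33856$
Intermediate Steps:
$E = -120$ ($E = 4 \left(\left(-2\right) 15\right) = 4 \left(-30\right) = -120$)
$\left(-64 + E\right)^{2} = \left(-64 - 120\right)^{2} = \left(-184\right)^{2} = 33856$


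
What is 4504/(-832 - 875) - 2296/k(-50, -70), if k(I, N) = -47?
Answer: 3707584/80229 ≈ 46.213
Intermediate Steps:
4504/(-832 - 875) - 2296/k(-50, -70) = 4504/(-832 - 875) - 2296/(-47) = 4504/(-1707) - 2296*(-1/47) = 4504*(-1/1707) + 2296/47 = -4504/1707 + 2296/47 = 3707584/80229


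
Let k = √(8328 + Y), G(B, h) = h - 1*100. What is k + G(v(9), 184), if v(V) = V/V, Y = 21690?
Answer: 84 + √30018 ≈ 257.26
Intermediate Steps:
v(V) = 1
G(B, h) = -100 + h (G(B, h) = h - 100 = -100 + h)
k = √30018 (k = √(8328 + 21690) = √30018 ≈ 173.26)
k + G(v(9), 184) = √30018 + (-100 + 184) = √30018 + 84 = 84 + √30018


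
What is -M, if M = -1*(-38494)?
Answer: -38494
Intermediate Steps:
M = 38494
-M = -1*38494 = -38494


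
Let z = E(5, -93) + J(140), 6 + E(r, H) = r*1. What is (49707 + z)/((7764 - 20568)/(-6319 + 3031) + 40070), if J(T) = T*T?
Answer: 18989844/10980247 ≈ 1.7295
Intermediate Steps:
E(r, H) = -6 + r (E(r, H) = -6 + r*1 = -6 + r)
J(T) = T**2
z = 19599 (z = (-6 + 5) + 140**2 = -1 + 19600 = 19599)
(49707 + z)/((7764 - 20568)/(-6319 + 3031) + 40070) = (49707 + 19599)/((7764 - 20568)/(-6319 + 3031) + 40070) = 69306/(-12804/(-3288) + 40070) = 69306/(-12804*(-1/3288) + 40070) = 69306/(1067/274 + 40070) = 69306/(10980247/274) = 69306*(274/10980247) = 18989844/10980247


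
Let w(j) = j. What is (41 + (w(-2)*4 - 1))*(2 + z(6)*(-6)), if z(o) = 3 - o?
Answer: 640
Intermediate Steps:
(41 + (w(-2)*4 - 1))*(2 + z(6)*(-6)) = (41 + (-2*4 - 1))*(2 + (3 - 1*6)*(-6)) = (41 + (-8 - 1))*(2 + (3 - 6)*(-6)) = (41 - 9)*(2 - 3*(-6)) = 32*(2 + 18) = 32*20 = 640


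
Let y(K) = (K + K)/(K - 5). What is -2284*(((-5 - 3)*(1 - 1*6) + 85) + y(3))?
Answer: -278648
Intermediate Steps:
y(K) = 2*K/(-5 + K) (y(K) = (2*K)/(-5 + K) = 2*K/(-5 + K))
-2284*(((-5 - 3)*(1 - 1*6) + 85) + y(3)) = -2284*(((-5 - 3)*(1 - 1*6) + 85) + 2*3/(-5 + 3)) = -2284*((-8*(1 - 6) + 85) + 2*3/(-2)) = -2284*((-8*(-5) + 85) + 2*3*(-½)) = -2284*((40 + 85) - 3) = -2284*(125 - 3) = -2284*122 = -278648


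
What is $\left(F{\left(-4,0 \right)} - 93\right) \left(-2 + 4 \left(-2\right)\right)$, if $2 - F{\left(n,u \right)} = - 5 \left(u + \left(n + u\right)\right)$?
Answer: $1110$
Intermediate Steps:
$F{\left(n,u \right)} = 2 + 5 n + 10 u$ ($F{\left(n,u \right)} = 2 - - 5 \left(u + \left(n + u\right)\right) = 2 - - 5 \left(n + 2 u\right) = 2 - \left(- 10 u - 5 n\right) = 2 + \left(5 n + 10 u\right) = 2 + 5 n + 10 u$)
$\left(F{\left(-4,0 \right)} - 93\right) \left(-2 + 4 \left(-2\right)\right) = \left(\left(2 + 5 \left(-4\right) + 10 \cdot 0\right) - 93\right) \left(-2 + 4 \left(-2\right)\right) = \left(\left(2 - 20 + 0\right) - 93\right) \left(-2 - 8\right) = \left(-18 - 93\right) \left(-10\right) = \left(-111\right) \left(-10\right) = 1110$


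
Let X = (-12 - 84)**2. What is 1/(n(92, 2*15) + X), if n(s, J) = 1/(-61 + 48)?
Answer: 13/119807 ≈ 0.00010851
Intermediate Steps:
X = 9216 (X = (-96)**2 = 9216)
n(s, J) = -1/13 (n(s, J) = 1/(-13) = -1/13)
1/(n(92, 2*15) + X) = 1/(-1/13 + 9216) = 1/(119807/13) = 13/119807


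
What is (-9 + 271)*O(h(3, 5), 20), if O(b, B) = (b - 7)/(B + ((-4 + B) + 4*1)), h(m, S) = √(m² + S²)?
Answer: -917/20 + 131*√34/20 ≈ -7.6573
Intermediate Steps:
h(m, S) = √(S² + m²)
O(b, B) = (-7 + b)/(2*B) (O(b, B) = (-7 + b)/(B + ((-4 + B) + 4)) = (-7 + b)/(B + B) = (-7 + b)/((2*B)) = (-7 + b)*(1/(2*B)) = (-7 + b)/(2*B))
(-9 + 271)*O(h(3, 5), 20) = (-9 + 271)*((½)*(-7 + √(5² + 3²))/20) = 262*((½)*(1/20)*(-7 + √(25 + 9))) = 262*((½)*(1/20)*(-7 + √34)) = 262*(-7/40 + √34/40) = -917/20 + 131*√34/20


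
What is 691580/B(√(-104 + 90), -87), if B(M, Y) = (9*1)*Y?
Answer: -691580/783 ≈ -883.24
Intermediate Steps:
B(M, Y) = 9*Y
691580/B(√(-104 + 90), -87) = 691580/((9*(-87))) = 691580/(-783) = 691580*(-1/783) = -691580/783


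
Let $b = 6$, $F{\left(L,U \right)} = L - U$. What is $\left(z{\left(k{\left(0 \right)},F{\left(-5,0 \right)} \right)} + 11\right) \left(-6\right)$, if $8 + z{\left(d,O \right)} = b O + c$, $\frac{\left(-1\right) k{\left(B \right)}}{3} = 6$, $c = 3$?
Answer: $144$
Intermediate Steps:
$k{\left(B \right)} = -18$ ($k{\left(B \right)} = \left(-3\right) 6 = -18$)
$z{\left(d,O \right)} = -5 + 6 O$ ($z{\left(d,O \right)} = -8 + \left(6 O + 3\right) = -8 + \left(3 + 6 O\right) = -5 + 6 O$)
$\left(z{\left(k{\left(0 \right)},F{\left(-5,0 \right)} \right)} + 11\right) \left(-6\right) = \left(\left(-5 + 6 \left(-5 - 0\right)\right) + 11\right) \left(-6\right) = \left(\left(-5 + 6 \left(-5 + 0\right)\right) + 11\right) \left(-6\right) = \left(\left(-5 + 6 \left(-5\right)\right) + 11\right) \left(-6\right) = \left(\left(-5 - 30\right) + 11\right) \left(-6\right) = \left(-35 + 11\right) \left(-6\right) = \left(-24\right) \left(-6\right) = 144$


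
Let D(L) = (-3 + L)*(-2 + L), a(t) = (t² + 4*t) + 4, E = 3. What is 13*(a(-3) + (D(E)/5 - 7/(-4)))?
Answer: 143/4 ≈ 35.750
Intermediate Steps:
a(t) = 4 + t² + 4*t
13*(a(-3) + (D(E)/5 - 7/(-4))) = 13*((4 + (-3)² + 4*(-3)) + ((6 + 3² - 5*3)/5 - 7/(-4))) = 13*((4 + 9 - 12) + ((6 + 9 - 15)*(⅕) - 7*(-¼))) = 13*(1 + (0*(⅕) + 7/4)) = 13*(1 + (0 + 7/4)) = 13*(1 + 7/4) = 13*(11/4) = 143/4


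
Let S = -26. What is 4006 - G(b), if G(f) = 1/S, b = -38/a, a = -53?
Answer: 104157/26 ≈ 4006.0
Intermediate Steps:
b = 38/53 (b = -38/(-53) = -38*(-1/53) = 38/53 ≈ 0.71698)
G(f) = -1/26 (G(f) = 1/(-26) = -1/26)
4006 - G(b) = 4006 - 1*(-1/26) = 4006 + 1/26 = 104157/26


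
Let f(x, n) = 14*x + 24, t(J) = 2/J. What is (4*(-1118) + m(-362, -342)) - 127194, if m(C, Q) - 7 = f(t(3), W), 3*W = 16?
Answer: -394877/3 ≈ -1.3163e+5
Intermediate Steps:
W = 16/3 (W = (1/3)*16 = 16/3 ≈ 5.3333)
f(x, n) = 24 + 14*x
m(C, Q) = 121/3 (m(C, Q) = 7 + (24 + 14*(2/3)) = 7 + (24 + 28/3) = 7 + 100/3 = 121/3)
(4*(-1118) + m(-362, -342)) - 127194 = (4*(-1118) + 121/3) - 127194 = (-4472 + 121/3) - 127194 = -13295/3 - 127194 = -394877/3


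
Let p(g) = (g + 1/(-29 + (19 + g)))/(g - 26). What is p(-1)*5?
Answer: 20/99 ≈ 0.20202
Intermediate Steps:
p(g) = (g + 1/(-10 + g))/(-26 + g)
p(-1)*5 = ((1 + (-1)² - 10*(-1))/(260 + (-1)² - 36*(-1)))*5 = ((1 + 1 + 10)/(260 + 1 + 36))*5 = (12/297)*5 = ((1/297)*12)*5 = (4/99)*5 = 20/99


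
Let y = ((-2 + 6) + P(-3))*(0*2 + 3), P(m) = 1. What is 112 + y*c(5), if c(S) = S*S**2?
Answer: 1987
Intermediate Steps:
c(S) = S**3
y = 15 (y = ((-2 + 6) + 1)*(0*2 + 3) = (4 + 1)*(0 + 3) = 5*3 = 15)
112 + y*c(5) = 112 + 15*5**3 = 112 + 15*125 = 112 + 1875 = 1987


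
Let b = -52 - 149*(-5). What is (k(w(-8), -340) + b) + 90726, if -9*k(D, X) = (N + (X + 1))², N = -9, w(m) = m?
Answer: 77963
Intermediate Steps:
b = 693 (b = -52 + 745 = 693)
k(D, X) = -(-8 + X)²/9 (k(D, X) = -(-9 + (X + 1))²/9 = -(-9 + (1 + X))²/9 = -(-8 + X)²/9)
(k(w(-8), -340) + b) + 90726 = (-(-8 - 340)²/9 + 693) + 90726 = (-⅑*(-348)² + 693) + 90726 = (-⅑*121104 + 693) + 90726 = (-13456 + 693) + 90726 = -12763 + 90726 = 77963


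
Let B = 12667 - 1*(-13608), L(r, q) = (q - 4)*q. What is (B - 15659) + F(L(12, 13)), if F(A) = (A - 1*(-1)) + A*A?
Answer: 24423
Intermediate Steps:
L(r, q) = q*(-4 + q) (L(r, q) = (-4 + q)*q = q*(-4 + q))
B = 26275 (B = 12667 + 13608 = 26275)
F(A) = 1 + A + A**2 (F(A) = (A + 1) + A**2 = (1 + A) + A**2 = 1 + A + A**2)
(B - 15659) + F(L(12, 13)) = (26275 - 15659) + (1 + 13*(-4 + 13) + (13*(-4 + 13))**2) = 10616 + (1 + 13*9 + (13*9)**2) = 10616 + (1 + 117 + 117**2) = 10616 + (1 + 117 + 13689) = 10616 + 13807 = 24423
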